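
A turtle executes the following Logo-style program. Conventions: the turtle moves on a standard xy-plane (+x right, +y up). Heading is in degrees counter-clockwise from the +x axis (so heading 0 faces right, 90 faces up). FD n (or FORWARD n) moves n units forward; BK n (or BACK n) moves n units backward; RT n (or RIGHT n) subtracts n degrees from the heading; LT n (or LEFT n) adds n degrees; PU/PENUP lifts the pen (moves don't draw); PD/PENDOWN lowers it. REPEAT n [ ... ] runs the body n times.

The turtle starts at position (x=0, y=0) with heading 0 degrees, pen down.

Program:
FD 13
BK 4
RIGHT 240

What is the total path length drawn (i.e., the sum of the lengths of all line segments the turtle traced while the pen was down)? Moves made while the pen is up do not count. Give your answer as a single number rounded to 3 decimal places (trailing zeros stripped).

Answer: 17

Derivation:
Executing turtle program step by step:
Start: pos=(0,0), heading=0, pen down
FD 13: (0,0) -> (13,0) [heading=0, draw]
BK 4: (13,0) -> (9,0) [heading=0, draw]
RT 240: heading 0 -> 120
Final: pos=(9,0), heading=120, 2 segment(s) drawn

Segment lengths:
  seg 1: (0,0) -> (13,0), length = 13
  seg 2: (13,0) -> (9,0), length = 4
Total = 17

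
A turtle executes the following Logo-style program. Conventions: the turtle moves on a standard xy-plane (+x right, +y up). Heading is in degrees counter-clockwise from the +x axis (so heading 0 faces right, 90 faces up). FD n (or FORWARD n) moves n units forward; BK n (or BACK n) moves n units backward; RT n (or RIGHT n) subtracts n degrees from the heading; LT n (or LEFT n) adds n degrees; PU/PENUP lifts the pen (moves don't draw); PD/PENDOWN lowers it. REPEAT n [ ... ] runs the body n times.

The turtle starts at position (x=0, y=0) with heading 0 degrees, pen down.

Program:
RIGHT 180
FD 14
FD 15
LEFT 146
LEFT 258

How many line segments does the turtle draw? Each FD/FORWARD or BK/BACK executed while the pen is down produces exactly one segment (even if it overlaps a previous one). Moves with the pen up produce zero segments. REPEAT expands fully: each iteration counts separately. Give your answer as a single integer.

Executing turtle program step by step:
Start: pos=(0,0), heading=0, pen down
RT 180: heading 0 -> 180
FD 14: (0,0) -> (-14,0) [heading=180, draw]
FD 15: (-14,0) -> (-29,0) [heading=180, draw]
LT 146: heading 180 -> 326
LT 258: heading 326 -> 224
Final: pos=(-29,0), heading=224, 2 segment(s) drawn
Segments drawn: 2

Answer: 2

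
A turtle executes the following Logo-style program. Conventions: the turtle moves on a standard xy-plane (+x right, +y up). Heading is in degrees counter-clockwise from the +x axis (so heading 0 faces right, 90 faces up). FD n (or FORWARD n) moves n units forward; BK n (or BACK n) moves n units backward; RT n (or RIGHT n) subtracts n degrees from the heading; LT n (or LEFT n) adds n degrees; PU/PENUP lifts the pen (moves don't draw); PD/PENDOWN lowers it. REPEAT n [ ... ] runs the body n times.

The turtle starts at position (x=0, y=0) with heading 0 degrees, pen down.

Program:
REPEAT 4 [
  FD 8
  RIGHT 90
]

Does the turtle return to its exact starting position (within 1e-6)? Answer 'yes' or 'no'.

Answer: yes

Derivation:
Executing turtle program step by step:
Start: pos=(0,0), heading=0, pen down
REPEAT 4 [
  -- iteration 1/4 --
  FD 8: (0,0) -> (8,0) [heading=0, draw]
  RT 90: heading 0 -> 270
  -- iteration 2/4 --
  FD 8: (8,0) -> (8,-8) [heading=270, draw]
  RT 90: heading 270 -> 180
  -- iteration 3/4 --
  FD 8: (8,-8) -> (0,-8) [heading=180, draw]
  RT 90: heading 180 -> 90
  -- iteration 4/4 --
  FD 8: (0,-8) -> (0,0) [heading=90, draw]
  RT 90: heading 90 -> 0
]
Final: pos=(0,0), heading=0, 4 segment(s) drawn

Start position: (0, 0)
Final position: (0, 0)
Distance = 0; < 1e-6 -> CLOSED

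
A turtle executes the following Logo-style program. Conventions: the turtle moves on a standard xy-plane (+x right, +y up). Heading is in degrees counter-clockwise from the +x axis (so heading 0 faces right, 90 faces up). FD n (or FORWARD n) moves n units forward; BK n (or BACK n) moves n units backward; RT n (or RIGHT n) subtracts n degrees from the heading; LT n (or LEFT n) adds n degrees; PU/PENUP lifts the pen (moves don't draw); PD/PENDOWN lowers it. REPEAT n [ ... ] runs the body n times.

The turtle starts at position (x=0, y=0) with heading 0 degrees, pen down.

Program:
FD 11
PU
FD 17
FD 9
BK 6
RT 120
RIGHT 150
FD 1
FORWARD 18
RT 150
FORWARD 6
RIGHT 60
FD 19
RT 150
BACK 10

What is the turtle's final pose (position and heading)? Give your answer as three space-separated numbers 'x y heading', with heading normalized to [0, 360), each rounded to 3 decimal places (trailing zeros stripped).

Answer: 24.5 -12.651 90

Derivation:
Executing turtle program step by step:
Start: pos=(0,0), heading=0, pen down
FD 11: (0,0) -> (11,0) [heading=0, draw]
PU: pen up
FD 17: (11,0) -> (28,0) [heading=0, move]
FD 9: (28,0) -> (37,0) [heading=0, move]
BK 6: (37,0) -> (31,0) [heading=0, move]
RT 120: heading 0 -> 240
RT 150: heading 240 -> 90
FD 1: (31,0) -> (31,1) [heading=90, move]
FD 18: (31,1) -> (31,19) [heading=90, move]
RT 150: heading 90 -> 300
FD 6: (31,19) -> (34,13.804) [heading=300, move]
RT 60: heading 300 -> 240
FD 19: (34,13.804) -> (24.5,-2.651) [heading=240, move]
RT 150: heading 240 -> 90
BK 10: (24.5,-2.651) -> (24.5,-12.651) [heading=90, move]
Final: pos=(24.5,-12.651), heading=90, 1 segment(s) drawn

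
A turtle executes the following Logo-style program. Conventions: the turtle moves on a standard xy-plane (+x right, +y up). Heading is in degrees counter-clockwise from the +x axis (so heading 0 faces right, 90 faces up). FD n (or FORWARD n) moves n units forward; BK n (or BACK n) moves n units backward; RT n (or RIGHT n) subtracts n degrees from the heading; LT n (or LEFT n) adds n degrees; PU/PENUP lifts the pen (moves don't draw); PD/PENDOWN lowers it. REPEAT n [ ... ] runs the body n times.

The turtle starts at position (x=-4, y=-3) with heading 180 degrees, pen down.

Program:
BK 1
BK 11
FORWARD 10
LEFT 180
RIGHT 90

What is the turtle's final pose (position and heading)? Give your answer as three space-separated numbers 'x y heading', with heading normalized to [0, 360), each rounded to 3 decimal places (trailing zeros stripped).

Executing turtle program step by step:
Start: pos=(-4,-3), heading=180, pen down
BK 1: (-4,-3) -> (-3,-3) [heading=180, draw]
BK 11: (-3,-3) -> (8,-3) [heading=180, draw]
FD 10: (8,-3) -> (-2,-3) [heading=180, draw]
LT 180: heading 180 -> 0
RT 90: heading 0 -> 270
Final: pos=(-2,-3), heading=270, 3 segment(s) drawn

Answer: -2 -3 270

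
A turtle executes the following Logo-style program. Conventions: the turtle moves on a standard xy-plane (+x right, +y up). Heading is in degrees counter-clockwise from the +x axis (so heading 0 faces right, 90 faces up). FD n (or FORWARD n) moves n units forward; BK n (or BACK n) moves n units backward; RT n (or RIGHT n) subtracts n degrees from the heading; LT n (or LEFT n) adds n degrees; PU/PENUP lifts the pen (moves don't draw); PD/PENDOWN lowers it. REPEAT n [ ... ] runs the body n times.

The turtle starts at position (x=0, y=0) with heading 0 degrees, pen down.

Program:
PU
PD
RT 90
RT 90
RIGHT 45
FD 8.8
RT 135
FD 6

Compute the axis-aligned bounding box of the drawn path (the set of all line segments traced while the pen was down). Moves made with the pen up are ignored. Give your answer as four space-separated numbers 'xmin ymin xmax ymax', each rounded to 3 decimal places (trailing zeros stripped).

Answer: -6.223 0 0 6.223

Derivation:
Executing turtle program step by step:
Start: pos=(0,0), heading=0, pen down
PU: pen up
PD: pen down
RT 90: heading 0 -> 270
RT 90: heading 270 -> 180
RT 45: heading 180 -> 135
FD 8.8: (0,0) -> (-6.223,6.223) [heading=135, draw]
RT 135: heading 135 -> 0
FD 6: (-6.223,6.223) -> (-0.223,6.223) [heading=0, draw]
Final: pos=(-0.223,6.223), heading=0, 2 segment(s) drawn

Segment endpoints: x in {-6.223, -0.223, 0}, y in {0, 6.223, 6.223}
xmin=-6.223, ymin=0, xmax=0, ymax=6.223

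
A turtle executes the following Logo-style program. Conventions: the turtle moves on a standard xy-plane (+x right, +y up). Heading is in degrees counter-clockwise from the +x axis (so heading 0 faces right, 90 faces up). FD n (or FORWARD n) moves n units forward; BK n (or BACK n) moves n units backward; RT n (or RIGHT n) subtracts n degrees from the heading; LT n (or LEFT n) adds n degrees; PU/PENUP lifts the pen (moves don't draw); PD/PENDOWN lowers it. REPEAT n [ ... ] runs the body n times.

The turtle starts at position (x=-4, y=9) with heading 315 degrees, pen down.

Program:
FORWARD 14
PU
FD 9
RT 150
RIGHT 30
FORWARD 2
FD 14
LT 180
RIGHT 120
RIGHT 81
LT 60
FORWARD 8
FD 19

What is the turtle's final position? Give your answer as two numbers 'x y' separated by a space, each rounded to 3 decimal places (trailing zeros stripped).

Executing turtle program step by step:
Start: pos=(-4,9), heading=315, pen down
FD 14: (-4,9) -> (5.899,-0.899) [heading=315, draw]
PU: pen up
FD 9: (5.899,-0.899) -> (12.263,-7.263) [heading=315, move]
RT 150: heading 315 -> 165
RT 30: heading 165 -> 135
FD 2: (12.263,-7.263) -> (10.849,-5.849) [heading=135, move]
FD 14: (10.849,-5.849) -> (0.95,4.05) [heading=135, move]
LT 180: heading 135 -> 315
RT 120: heading 315 -> 195
RT 81: heading 195 -> 114
LT 60: heading 114 -> 174
FD 8: (0.95,4.05) -> (-7.006,4.886) [heading=174, move]
FD 19: (-7.006,4.886) -> (-25.902,6.873) [heading=174, move]
Final: pos=(-25.902,6.873), heading=174, 1 segment(s) drawn

Answer: -25.902 6.873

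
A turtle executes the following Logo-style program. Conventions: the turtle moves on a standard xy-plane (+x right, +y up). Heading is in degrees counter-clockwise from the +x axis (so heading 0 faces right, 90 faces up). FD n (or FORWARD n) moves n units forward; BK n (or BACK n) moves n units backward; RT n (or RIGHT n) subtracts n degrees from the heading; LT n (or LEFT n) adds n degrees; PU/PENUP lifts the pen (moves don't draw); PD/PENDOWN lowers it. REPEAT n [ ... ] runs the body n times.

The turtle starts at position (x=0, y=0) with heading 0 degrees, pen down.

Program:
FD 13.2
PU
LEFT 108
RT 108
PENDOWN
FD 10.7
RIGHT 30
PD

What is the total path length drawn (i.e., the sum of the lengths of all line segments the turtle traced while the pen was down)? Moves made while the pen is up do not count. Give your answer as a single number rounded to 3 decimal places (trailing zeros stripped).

Answer: 23.9

Derivation:
Executing turtle program step by step:
Start: pos=(0,0), heading=0, pen down
FD 13.2: (0,0) -> (13.2,0) [heading=0, draw]
PU: pen up
LT 108: heading 0 -> 108
RT 108: heading 108 -> 0
PD: pen down
FD 10.7: (13.2,0) -> (23.9,0) [heading=0, draw]
RT 30: heading 0 -> 330
PD: pen down
Final: pos=(23.9,0), heading=330, 2 segment(s) drawn

Segment lengths:
  seg 1: (0,0) -> (13.2,0), length = 13.2
  seg 2: (13.2,0) -> (23.9,0), length = 10.7
Total = 23.9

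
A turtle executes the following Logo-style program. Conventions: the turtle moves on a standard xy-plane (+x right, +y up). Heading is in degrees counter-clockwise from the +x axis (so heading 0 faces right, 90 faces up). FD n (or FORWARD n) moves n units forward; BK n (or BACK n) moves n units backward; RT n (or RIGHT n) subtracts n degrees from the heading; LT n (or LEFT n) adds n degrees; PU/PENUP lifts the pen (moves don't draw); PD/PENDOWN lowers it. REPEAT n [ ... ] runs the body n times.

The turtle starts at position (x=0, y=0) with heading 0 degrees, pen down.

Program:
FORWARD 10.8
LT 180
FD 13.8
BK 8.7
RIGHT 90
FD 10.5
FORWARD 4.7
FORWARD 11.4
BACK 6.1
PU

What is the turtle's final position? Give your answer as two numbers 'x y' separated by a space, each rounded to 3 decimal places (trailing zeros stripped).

Executing turtle program step by step:
Start: pos=(0,0), heading=0, pen down
FD 10.8: (0,0) -> (10.8,0) [heading=0, draw]
LT 180: heading 0 -> 180
FD 13.8: (10.8,0) -> (-3,0) [heading=180, draw]
BK 8.7: (-3,0) -> (5.7,0) [heading=180, draw]
RT 90: heading 180 -> 90
FD 10.5: (5.7,0) -> (5.7,10.5) [heading=90, draw]
FD 4.7: (5.7,10.5) -> (5.7,15.2) [heading=90, draw]
FD 11.4: (5.7,15.2) -> (5.7,26.6) [heading=90, draw]
BK 6.1: (5.7,26.6) -> (5.7,20.5) [heading=90, draw]
PU: pen up
Final: pos=(5.7,20.5), heading=90, 7 segment(s) drawn

Answer: 5.7 20.5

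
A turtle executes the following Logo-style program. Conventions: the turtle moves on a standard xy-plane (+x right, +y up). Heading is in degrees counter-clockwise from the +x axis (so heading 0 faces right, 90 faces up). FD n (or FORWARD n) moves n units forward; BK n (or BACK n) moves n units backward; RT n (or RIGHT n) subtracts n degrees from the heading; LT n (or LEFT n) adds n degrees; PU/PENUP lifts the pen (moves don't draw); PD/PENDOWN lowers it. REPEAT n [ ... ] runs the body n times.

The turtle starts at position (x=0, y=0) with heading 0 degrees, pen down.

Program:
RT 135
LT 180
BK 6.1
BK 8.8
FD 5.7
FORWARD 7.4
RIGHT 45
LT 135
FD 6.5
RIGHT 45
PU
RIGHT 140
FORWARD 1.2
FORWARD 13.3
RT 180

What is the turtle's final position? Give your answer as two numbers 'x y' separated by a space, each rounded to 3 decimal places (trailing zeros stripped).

Executing turtle program step by step:
Start: pos=(0,0), heading=0, pen down
RT 135: heading 0 -> 225
LT 180: heading 225 -> 45
BK 6.1: (0,0) -> (-4.313,-4.313) [heading=45, draw]
BK 8.8: (-4.313,-4.313) -> (-10.536,-10.536) [heading=45, draw]
FD 5.7: (-10.536,-10.536) -> (-6.505,-6.505) [heading=45, draw]
FD 7.4: (-6.505,-6.505) -> (-1.273,-1.273) [heading=45, draw]
RT 45: heading 45 -> 0
LT 135: heading 0 -> 135
FD 6.5: (-1.273,-1.273) -> (-5.869,3.323) [heading=135, draw]
RT 45: heading 135 -> 90
PU: pen up
RT 140: heading 90 -> 310
FD 1.2: (-5.869,3.323) -> (-5.098,2.404) [heading=310, move]
FD 13.3: (-5.098,2.404) -> (3.451,-7.784) [heading=310, move]
RT 180: heading 310 -> 130
Final: pos=(3.451,-7.784), heading=130, 5 segment(s) drawn

Answer: 3.451 -7.784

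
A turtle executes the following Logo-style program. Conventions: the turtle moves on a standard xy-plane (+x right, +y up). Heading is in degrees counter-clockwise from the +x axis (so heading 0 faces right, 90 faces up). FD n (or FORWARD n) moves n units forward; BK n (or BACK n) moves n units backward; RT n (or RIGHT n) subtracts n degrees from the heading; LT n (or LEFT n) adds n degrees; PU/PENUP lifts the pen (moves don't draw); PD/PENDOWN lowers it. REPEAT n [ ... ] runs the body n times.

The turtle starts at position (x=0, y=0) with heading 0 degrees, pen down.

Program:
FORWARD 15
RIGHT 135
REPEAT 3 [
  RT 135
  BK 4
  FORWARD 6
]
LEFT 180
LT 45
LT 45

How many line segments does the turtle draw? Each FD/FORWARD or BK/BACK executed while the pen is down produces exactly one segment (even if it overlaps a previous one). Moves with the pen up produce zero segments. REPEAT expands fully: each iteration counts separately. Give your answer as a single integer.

Answer: 7

Derivation:
Executing turtle program step by step:
Start: pos=(0,0), heading=0, pen down
FD 15: (0,0) -> (15,0) [heading=0, draw]
RT 135: heading 0 -> 225
REPEAT 3 [
  -- iteration 1/3 --
  RT 135: heading 225 -> 90
  BK 4: (15,0) -> (15,-4) [heading=90, draw]
  FD 6: (15,-4) -> (15,2) [heading=90, draw]
  -- iteration 2/3 --
  RT 135: heading 90 -> 315
  BK 4: (15,2) -> (12.172,4.828) [heading=315, draw]
  FD 6: (12.172,4.828) -> (16.414,0.586) [heading=315, draw]
  -- iteration 3/3 --
  RT 135: heading 315 -> 180
  BK 4: (16.414,0.586) -> (20.414,0.586) [heading=180, draw]
  FD 6: (20.414,0.586) -> (14.414,0.586) [heading=180, draw]
]
LT 180: heading 180 -> 0
LT 45: heading 0 -> 45
LT 45: heading 45 -> 90
Final: pos=(14.414,0.586), heading=90, 7 segment(s) drawn
Segments drawn: 7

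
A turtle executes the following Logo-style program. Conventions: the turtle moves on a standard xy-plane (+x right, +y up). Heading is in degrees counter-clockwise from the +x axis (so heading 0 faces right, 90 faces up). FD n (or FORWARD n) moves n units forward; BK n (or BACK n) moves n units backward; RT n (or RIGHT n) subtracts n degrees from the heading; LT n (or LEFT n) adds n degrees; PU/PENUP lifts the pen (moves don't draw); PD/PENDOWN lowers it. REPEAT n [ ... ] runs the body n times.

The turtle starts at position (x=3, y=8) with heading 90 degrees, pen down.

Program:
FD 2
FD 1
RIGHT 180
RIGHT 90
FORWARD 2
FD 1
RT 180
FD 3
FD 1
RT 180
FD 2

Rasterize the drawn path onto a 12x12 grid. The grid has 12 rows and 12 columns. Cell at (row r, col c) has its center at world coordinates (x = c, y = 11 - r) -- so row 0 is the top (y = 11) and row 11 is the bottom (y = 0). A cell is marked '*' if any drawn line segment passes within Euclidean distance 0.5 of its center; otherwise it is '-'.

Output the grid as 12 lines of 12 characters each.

Answer: *****-------
---*--------
---*--------
---*--------
------------
------------
------------
------------
------------
------------
------------
------------

Derivation:
Segment 0: (3,8) -> (3,10)
Segment 1: (3,10) -> (3,11)
Segment 2: (3,11) -> (1,11)
Segment 3: (1,11) -> (0,11)
Segment 4: (0,11) -> (3,11)
Segment 5: (3,11) -> (4,11)
Segment 6: (4,11) -> (2,11)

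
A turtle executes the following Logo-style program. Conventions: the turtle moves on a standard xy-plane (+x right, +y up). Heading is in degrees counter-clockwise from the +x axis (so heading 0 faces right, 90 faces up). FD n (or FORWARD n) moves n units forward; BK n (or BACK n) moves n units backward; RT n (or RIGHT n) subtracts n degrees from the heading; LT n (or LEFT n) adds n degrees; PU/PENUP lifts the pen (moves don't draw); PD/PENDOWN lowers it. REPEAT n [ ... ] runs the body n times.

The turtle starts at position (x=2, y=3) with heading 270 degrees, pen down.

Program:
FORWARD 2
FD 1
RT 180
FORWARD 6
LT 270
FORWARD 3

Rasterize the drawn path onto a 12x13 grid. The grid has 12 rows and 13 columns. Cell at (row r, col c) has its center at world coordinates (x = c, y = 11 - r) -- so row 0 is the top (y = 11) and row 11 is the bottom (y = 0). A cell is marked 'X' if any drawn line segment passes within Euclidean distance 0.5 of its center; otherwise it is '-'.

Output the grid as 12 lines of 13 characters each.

Segment 0: (2,3) -> (2,1)
Segment 1: (2,1) -> (2,0)
Segment 2: (2,0) -> (2,6)
Segment 3: (2,6) -> (5,6)

Answer: -------------
-------------
-------------
-------------
-------------
--XXXX-------
--X----------
--X----------
--X----------
--X----------
--X----------
--X----------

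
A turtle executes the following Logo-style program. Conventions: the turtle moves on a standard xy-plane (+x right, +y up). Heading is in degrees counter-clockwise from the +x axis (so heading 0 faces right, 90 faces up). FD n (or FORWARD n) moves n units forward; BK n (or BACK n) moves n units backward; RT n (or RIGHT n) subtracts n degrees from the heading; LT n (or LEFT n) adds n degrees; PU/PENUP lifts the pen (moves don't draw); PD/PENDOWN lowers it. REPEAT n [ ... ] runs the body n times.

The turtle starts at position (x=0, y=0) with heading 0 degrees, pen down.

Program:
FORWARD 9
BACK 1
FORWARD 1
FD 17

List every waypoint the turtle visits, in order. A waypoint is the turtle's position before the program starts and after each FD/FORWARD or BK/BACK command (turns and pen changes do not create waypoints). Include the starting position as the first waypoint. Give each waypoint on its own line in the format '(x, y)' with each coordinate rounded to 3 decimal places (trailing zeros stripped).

Executing turtle program step by step:
Start: pos=(0,0), heading=0, pen down
FD 9: (0,0) -> (9,0) [heading=0, draw]
BK 1: (9,0) -> (8,0) [heading=0, draw]
FD 1: (8,0) -> (9,0) [heading=0, draw]
FD 17: (9,0) -> (26,0) [heading=0, draw]
Final: pos=(26,0), heading=0, 4 segment(s) drawn
Waypoints (5 total):
(0, 0)
(9, 0)
(8, 0)
(9, 0)
(26, 0)

Answer: (0, 0)
(9, 0)
(8, 0)
(9, 0)
(26, 0)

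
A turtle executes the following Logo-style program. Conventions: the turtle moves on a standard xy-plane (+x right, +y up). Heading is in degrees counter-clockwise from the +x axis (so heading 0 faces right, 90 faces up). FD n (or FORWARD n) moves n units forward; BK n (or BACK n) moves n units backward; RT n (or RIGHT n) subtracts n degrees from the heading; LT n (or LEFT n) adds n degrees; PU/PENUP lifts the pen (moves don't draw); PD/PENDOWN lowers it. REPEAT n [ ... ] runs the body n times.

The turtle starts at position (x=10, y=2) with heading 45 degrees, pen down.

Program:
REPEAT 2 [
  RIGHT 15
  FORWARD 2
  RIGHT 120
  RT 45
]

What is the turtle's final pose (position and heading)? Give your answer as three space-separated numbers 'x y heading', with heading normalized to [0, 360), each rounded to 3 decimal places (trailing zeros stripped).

Answer: 10 2 45

Derivation:
Executing turtle program step by step:
Start: pos=(10,2), heading=45, pen down
REPEAT 2 [
  -- iteration 1/2 --
  RT 15: heading 45 -> 30
  FD 2: (10,2) -> (11.732,3) [heading=30, draw]
  RT 120: heading 30 -> 270
  RT 45: heading 270 -> 225
  -- iteration 2/2 --
  RT 15: heading 225 -> 210
  FD 2: (11.732,3) -> (10,2) [heading=210, draw]
  RT 120: heading 210 -> 90
  RT 45: heading 90 -> 45
]
Final: pos=(10,2), heading=45, 2 segment(s) drawn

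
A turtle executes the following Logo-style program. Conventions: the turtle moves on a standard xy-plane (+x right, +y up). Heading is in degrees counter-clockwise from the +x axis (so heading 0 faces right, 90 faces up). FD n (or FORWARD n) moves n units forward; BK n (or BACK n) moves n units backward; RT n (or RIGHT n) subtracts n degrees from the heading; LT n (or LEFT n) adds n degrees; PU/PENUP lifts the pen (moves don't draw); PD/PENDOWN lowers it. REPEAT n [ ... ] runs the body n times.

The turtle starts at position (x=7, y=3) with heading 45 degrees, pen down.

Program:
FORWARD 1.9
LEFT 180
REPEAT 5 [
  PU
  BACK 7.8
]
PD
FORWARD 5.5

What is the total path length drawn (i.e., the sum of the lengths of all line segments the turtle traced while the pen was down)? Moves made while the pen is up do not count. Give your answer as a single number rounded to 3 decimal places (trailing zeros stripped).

Executing turtle program step by step:
Start: pos=(7,3), heading=45, pen down
FD 1.9: (7,3) -> (8.344,4.344) [heading=45, draw]
LT 180: heading 45 -> 225
REPEAT 5 [
  -- iteration 1/5 --
  PU: pen up
  BK 7.8: (8.344,4.344) -> (13.859,9.859) [heading=225, move]
  -- iteration 2/5 --
  PU: pen up
  BK 7.8: (13.859,9.859) -> (19.374,15.374) [heading=225, move]
  -- iteration 3/5 --
  PU: pen up
  BK 7.8: (19.374,15.374) -> (24.89,20.89) [heading=225, move]
  -- iteration 4/5 --
  PU: pen up
  BK 7.8: (24.89,20.89) -> (30.405,26.405) [heading=225, move]
  -- iteration 5/5 --
  PU: pen up
  BK 7.8: (30.405,26.405) -> (35.921,31.921) [heading=225, move]
]
PD: pen down
FD 5.5: (35.921,31.921) -> (32.032,28.032) [heading=225, draw]
Final: pos=(32.032,28.032), heading=225, 2 segment(s) drawn

Segment lengths:
  seg 1: (7,3) -> (8.344,4.344), length = 1.9
  seg 2: (35.921,31.921) -> (32.032,28.032), length = 5.5
Total = 7.4

Answer: 7.4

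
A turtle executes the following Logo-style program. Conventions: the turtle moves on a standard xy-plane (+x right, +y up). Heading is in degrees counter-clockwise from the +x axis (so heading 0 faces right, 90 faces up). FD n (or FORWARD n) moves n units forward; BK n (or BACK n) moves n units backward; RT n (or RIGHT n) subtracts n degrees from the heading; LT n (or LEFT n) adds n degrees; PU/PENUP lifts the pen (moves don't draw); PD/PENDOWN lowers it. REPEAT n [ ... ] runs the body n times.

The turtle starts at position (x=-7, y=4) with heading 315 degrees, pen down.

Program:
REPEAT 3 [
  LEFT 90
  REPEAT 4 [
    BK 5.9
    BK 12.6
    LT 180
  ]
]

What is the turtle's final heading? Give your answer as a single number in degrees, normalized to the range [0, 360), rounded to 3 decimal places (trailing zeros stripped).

Answer: 225

Derivation:
Executing turtle program step by step:
Start: pos=(-7,4), heading=315, pen down
REPEAT 3 [
  -- iteration 1/3 --
  LT 90: heading 315 -> 45
  REPEAT 4 [
    -- iteration 1/4 --
    BK 5.9: (-7,4) -> (-11.172,-0.172) [heading=45, draw]
    BK 12.6: (-11.172,-0.172) -> (-20.081,-9.081) [heading=45, draw]
    LT 180: heading 45 -> 225
    -- iteration 2/4 --
    BK 5.9: (-20.081,-9.081) -> (-15.91,-4.91) [heading=225, draw]
    BK 12.6: (-15.91,-4.91) -> (-7,4) [heading=225, draw]
    LT 180: heading 225 -> 45
    -- iteration 3/4 --
    BK 5.9: (-7,4) -> (-11.172,-0.172) [heading=45, draw]
    BK 12.6: (-11.172,-0.172) -> (-20.081,-9.081) [heading=45, draw]
    LT 180: heading 45 -> 225
    -- iteration 4/4 --
    BK 5.9: (-20.081,-9.081) -> (-15.91,-4.91) [heading=225, draw]
    BK 12.6: (-15.91,-4.91) -> (-7,4) [heading=225, draw]
    LT 180: heading 225 -> 45
  ]
  -- iteration 2/3 --
  LT 90: heading 45 -> 135
  REPEAT 4 [
    -- iteration 1/4 --
    BK 5.9: (-7,4) -> (-2.828,-0.172) [heading=135, draw]
    BK 12.6: (-2.828,-0.172) -> (6.081,-9.081) [heading=135, draw]
    LT 180: heading 135 -> 315
    -- iteration 2/4 --
    BK 5.9: (6.081,-9.081) -> (1.91,-4.91) [heading=315, draw]
    BK 12.6: (1.91,-4.91) -> (-7,4) [heading=315, draw]
    LT 180: heading 315 -> 135
    -- iteration 3/4 --
    BK 5.9: (-7,4) -> (-2.828,-0.172) [heading=135, draw]
    BK 12.6: (-2.828,-0.172) -> (6.081,-9.081) [heading=135, draw]
    LT 180: heading 135 -> 315
    -- iteration 4/4 --
    BK 5.9: (6.081,-9.081) -> (1.91,-4.91) [heading=315, draw]
    BK 12.6: (1.91,-4.91) -> (-7,4) [heading=315, draw]
    LT 180: heading 315 -> 135
  ]
  -- iteration 3/3 --
  LT 90: heading 135 -> 225
  REPEAT 4 [
    -- iteration 1/4 --
    BK 5.9: (-7,4) -> (-2.828,8.172) [heading=225, draw]
    BK 12.6: (-2.828,8.172) -> (6.081,17.081) [heading=225, draw]
    LT 180: heading 225 -> 45
    -- iteration 2/4 --
    BK 5.9: (6.081,17.081) -> (1.91,12.91) [heading=45, draw]
    BK 12.6: (1.91,12.91) -> (-7,4) [heading=45, draw]
    LT 180: heading 45 -> 225
    -- iteration 3/4 --
    BK 5.9: (-7,4) -> (-2.828,8.172) [heading=225, draw]
    BK 12.6: (-2.828,8.172) -> (6.081,17.081) [heading=225, draw]
    LT 180: heading 225 -> 45
    -- iteration 4/4 --
    BK 5.9: (6.081,17.081) -> (1.91,12.91) [heading=45, draw]
    BK 12.6: (1.91,12.91) -> (-7,4) [heading=45, draw]
    LT 180: heading 45 -> 225
  ]
]
Final: pos=(-7,4), heading=225, 24 segment(s) drawn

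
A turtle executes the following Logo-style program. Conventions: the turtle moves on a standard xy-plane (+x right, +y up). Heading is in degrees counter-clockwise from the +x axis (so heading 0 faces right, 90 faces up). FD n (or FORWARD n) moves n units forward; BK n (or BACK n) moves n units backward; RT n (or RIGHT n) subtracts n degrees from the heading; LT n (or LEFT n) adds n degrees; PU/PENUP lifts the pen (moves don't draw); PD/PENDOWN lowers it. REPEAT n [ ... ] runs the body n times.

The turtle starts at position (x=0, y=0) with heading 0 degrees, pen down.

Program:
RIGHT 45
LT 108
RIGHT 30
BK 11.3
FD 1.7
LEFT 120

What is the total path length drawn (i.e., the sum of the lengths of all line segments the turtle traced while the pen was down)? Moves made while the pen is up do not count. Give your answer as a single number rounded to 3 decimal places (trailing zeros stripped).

Answer: 13

Derivation:
Executing turtle program step by step:
Start: pos=(0,0), heading=0, pen down
RT 45: heading 0 -> 315
LT 108: heading 315 -> 63
RT 30: heading 63 -> 33
BK 11.3: (0,0) -> (-9.477,-6.154) [heading=33, draw]
FD 1.7: (-9.477,-6.154) -> (-8.051,-5.229) [heading=33, draw]
LT 120: heading 33 -> 153
Final: pos=(-8.051,-5.229), heading=153, 2 segment(s) drawn

Segment lengths:
  seg 1: (0,0) -> (-9.477,-6.154), length = 11.3
  seg 2: (-9.477,-6.154) -> (-8.051,-5.229), length = 1.7
Total = 13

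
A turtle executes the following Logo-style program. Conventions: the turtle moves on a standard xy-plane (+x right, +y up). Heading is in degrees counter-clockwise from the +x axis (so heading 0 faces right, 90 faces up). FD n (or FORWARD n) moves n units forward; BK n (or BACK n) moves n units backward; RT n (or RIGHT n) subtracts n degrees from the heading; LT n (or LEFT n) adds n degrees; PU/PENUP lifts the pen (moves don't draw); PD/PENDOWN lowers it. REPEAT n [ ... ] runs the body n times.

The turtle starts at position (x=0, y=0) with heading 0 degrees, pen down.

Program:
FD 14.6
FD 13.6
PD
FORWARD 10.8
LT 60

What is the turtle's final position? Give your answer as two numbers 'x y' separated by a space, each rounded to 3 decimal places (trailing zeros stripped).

Answer: 39 0

Derivation:
Executing turtle program step by step:
Start: pos=(0,0), heading=0, pen down
FD 14.6: (0,0) -> (14.6,0) [heading=0, draw]
FD 13.6: (14.6,0) -> (28.2,0) [heading=0, draw]
PD: pen down
FD 10.8: (28.2,0) -> (39,0) [heading=0, draw]
LT 60: heading 0 -> 60
Final: pos=(39,0), heading=60, 3 segment(s) drawn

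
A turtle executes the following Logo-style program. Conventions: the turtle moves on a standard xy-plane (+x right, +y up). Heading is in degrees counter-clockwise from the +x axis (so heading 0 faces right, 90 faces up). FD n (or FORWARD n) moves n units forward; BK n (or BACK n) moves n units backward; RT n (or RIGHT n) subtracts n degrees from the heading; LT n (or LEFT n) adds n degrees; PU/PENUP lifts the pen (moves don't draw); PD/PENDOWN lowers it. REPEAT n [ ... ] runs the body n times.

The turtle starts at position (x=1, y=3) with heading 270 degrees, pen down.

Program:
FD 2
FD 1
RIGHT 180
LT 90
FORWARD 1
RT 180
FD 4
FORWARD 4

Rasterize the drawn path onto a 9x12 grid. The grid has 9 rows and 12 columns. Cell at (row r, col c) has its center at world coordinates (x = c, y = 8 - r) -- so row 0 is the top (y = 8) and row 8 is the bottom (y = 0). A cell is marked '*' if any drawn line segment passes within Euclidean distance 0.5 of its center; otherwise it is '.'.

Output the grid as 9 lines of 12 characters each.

Segment 0: (1,3) -> (1,1)
Segment 1: (1,1) -> (1,0)
Segment 2: (1,0) -> (-0,0)
Segment 3: (-0,0) -> (4,0)
Segment 4: (4,0) -> (8,0)

Answer: ............
............
............
............
............
.*..........
.*..........
.*..........
*********...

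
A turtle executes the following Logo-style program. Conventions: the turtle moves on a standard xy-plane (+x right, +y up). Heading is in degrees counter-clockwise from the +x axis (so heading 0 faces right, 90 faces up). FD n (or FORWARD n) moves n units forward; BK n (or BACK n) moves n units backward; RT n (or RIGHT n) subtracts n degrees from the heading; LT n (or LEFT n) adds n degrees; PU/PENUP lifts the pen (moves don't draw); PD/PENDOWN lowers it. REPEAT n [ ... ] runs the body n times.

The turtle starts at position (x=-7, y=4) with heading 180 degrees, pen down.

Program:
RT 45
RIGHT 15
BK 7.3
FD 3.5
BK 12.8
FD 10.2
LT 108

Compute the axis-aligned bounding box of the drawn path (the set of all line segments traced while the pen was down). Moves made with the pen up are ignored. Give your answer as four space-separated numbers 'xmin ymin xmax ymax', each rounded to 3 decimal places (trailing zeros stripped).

Answer: -7 -10.376 1.3 4

Derivation:
Executing turtle program step by step:
Start: pos=(-7,4), heading=180, pen down
RT 45: heading 180 -> 135
RT 15: heading 135 -> 120
BK 7.3: (-7,4) -> (-3.35,-2.322) [heading=120, draw]
FD 3.5: (-3.35,-2.322) -> (-5.1,0.709) [heading=120, draw]
BK 12.8: (-5.1,0.709) -> (1.3,-10.376) [heading=120, draw]
FD 10.2: (1.3,-10.376) -> (-3.8,-1.543) [heading=120, draw]
LT 108: heading 120 -> 228
Final: pos=(-3.8,-1.543), heading=228, 4 segment(s) drawn

Segment endpoints: x in {-7, -5.1, -3.8, -3.35, 1.3}, y in {-10.376, -2.322, -1.543, 0.709, 4}
xmin=-7, ymin=-10.376, xmax=1.3, ymax=4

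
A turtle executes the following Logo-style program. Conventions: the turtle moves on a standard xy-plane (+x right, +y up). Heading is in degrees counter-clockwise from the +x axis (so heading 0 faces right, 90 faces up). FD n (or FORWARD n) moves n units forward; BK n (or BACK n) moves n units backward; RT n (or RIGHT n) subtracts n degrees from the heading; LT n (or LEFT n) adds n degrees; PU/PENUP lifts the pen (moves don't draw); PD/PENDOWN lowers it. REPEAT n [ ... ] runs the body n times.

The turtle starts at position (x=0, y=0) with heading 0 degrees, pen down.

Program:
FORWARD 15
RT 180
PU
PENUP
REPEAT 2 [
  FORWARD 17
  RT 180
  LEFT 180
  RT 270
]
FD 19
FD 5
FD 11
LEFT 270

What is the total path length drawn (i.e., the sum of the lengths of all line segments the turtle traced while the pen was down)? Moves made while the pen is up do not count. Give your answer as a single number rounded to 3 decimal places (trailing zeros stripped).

Answer: 15

Derivation:
Executing turtle program step by step:
Start: pos=(0,0), heading=0, pen down
FD 15: (0,0) -> (15,0) [heading=0, draw]
RT 180: heading 0 -> 180
PU: pen up
PU: pen up
REPEAT 2 [
  -- iteration 1/2 --
  FD 17: (15,0) -> (-2,0) [heading=180, move]
  RT 180: heading 180 -> 0
  LT 180: heading 0 -> 180
  RT 270: heading 180 -> 270
  -- iteration 2/2 --
  FD 17: (-2,0) -> (-2,-17) [heading=270, move]
  RT 180: heading 270 -> 90
  LT 180: heading 90 -> 270
  RT 270: heading 270 -> 0
]
FD 19: (-2,-17) -> (17,-17) [heading=0, move]
FD 5: (17,-17) -> (22,-17) [heading=0, move]
FD 11: (22,-17) -> (33,-17) [heading=0, move]
LT 270: heading 0 -> 270
Final: pos=(33,-17), heading=270, 1 segment(s) drawn

Segment lengths:
  seg 1: (0,0) -> (15,0), length = 15
Total = 15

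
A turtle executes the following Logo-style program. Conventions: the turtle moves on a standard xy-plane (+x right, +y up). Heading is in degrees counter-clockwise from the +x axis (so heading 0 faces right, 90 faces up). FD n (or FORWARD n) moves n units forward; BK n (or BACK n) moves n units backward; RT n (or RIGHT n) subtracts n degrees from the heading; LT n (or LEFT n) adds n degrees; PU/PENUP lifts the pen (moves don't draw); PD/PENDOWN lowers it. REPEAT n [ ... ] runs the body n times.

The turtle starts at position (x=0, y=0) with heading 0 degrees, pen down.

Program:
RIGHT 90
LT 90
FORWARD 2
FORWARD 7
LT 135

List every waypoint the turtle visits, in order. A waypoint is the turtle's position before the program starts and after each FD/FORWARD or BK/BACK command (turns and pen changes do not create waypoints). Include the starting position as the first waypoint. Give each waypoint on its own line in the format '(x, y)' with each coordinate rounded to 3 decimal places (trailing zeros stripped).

Executing turtle program step by step:
Start: pos=(0,0), heading=0, pen down
RT 90: heading 0 -> 270
LT 90: heading 270 -> 0
FD 2: (0,0) -> (2,0) [heading=0, draw]
FD 7: (2,0) -> (9,0) [heading=0, draw]
LT 135: heading 0 -> 135
Final: pos=(9,0), heading=135, 2 segment(s) drawn
Waypoints (3 total):
(0, 0)
(2, 0)
(9, 0)

Answer: (0, 0)
(2, 0)
(9, 0)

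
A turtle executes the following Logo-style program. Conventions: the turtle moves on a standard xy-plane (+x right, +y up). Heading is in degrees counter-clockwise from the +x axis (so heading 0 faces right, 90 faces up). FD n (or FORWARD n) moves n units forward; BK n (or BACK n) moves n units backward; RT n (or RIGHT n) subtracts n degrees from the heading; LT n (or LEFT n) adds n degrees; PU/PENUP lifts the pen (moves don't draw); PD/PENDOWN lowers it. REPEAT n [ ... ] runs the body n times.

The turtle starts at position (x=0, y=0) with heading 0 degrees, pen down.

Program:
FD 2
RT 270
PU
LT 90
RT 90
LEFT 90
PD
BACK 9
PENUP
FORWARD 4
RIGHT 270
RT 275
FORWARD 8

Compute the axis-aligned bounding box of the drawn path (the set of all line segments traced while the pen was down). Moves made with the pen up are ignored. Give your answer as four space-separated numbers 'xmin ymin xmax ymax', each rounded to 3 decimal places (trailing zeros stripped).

Executing turtle program step by step:
Start: pos=(0,0), heading=0, pen down
FD 2: (0,0) -> (2,0) [heading=0, draw]
RT 270: heading 0 -> 90
PU: pen up
LT 90: heading 90 -> 180
RT 90: heading 180 -> 90
LT 90: heading 90 -> 180
PD: pen down
BK 9: (2,0) -> (11,0) [heading=180, draw]
PU: pen up
FD 4: (11,0) -> (7,0) [heading=180, move]
RT 270: heading 180 -> 270
RT 275: heading 270 -> 355
FD 8: (7,0) -> (14.97,-0.697) [heading=355, move]
Final: pos=(14.97,-0.697), heading=355, 2 segment(s) drawn

Segment endpoints: x in {0, 2, 11}, y in {0, 0}
xmin=0, ymin=0, xmax=11, ymax=0

Answer: 0 0 11 0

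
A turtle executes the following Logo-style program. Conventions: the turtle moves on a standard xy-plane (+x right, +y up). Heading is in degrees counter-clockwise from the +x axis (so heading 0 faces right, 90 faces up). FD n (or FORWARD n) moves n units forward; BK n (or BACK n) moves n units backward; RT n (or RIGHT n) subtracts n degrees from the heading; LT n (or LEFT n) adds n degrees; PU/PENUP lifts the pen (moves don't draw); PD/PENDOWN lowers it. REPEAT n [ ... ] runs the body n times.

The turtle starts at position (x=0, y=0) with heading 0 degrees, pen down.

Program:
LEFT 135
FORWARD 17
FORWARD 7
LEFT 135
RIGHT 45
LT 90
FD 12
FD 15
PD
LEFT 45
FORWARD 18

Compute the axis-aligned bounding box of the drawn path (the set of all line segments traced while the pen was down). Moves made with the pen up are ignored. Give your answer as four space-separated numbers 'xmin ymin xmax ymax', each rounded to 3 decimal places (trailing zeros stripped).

Answer: -16.971 -2.121 20.121 16.971

Derivation:
Executing turtle program step by step:
Start: pos=(0,0), heading=0, pen down
LT 135: heading 0 -> 135
FD 17: (0,0) -> (-12.021,12.021) [heading=135, draw]
FD 7: (-12.021,12.021) -> (-16.971,16.971) [heading=135, draw]
LT 135: heading 135 -> 270
RT 45: heading 270 -> 225
LT 90: heading 225 -> 315
FD 12: (-16.971,16.971) -> (-8.485,8.485) [heading=315, draw]
FD 15: (-8.485,8.485) -> (2.121,-2.121) [heading=315, draw]
PD: pen down
LT 45: heading 315 -> 0
FD 18: (2.121,-2.121) -> (20.121,-2.121) [heading=0, draw]
Final: pos=(20.121,-2.121), heading=0, 5 segment(s) drawn

Segment endpoints: x in {-16.971, -12.021, -8.485, 0, 2.121, 20.121}, y in {-2.121, -2.121, 0, 8.485, 12.021, 16.971}
xmin=-16.971, ymin=-2.121, xmax=20.121, ymax=16.971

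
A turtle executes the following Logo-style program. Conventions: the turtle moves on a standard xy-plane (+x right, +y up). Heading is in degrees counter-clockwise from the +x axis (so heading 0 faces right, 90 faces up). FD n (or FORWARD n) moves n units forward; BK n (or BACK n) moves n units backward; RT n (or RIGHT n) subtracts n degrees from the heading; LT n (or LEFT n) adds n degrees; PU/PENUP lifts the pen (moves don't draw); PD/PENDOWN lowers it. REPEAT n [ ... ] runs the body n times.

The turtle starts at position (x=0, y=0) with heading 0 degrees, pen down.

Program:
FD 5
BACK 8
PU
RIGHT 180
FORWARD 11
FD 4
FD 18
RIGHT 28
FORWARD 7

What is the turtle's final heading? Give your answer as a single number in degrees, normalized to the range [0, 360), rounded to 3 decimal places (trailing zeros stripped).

Executing turtle program step by step:
Start: pos=(0,0), heading=0, pen down
FD 5: (0,0) -> (5,0) [heading=0, draw]
BK 8: (5,0) -> (-3,0) [heading=0, draw]
PU: pen up
RT 180: heading 0 -> 180
FD 11: (-3,0) -> (-14,0) [heading=180, move]
FD 4: (-14,0) -> (-18,0) [heading=180, move]
FD 18: (-18,0) -> (-36,0) [heading=180, move]
RT 28: heading 180 -> 152
FD 7: (-36,0) -> (-42.181,3.286) [heading=152, move]
Final: pos=(-42.181,3.286), heading=152, 2 segment(s) drawn

Answer: 152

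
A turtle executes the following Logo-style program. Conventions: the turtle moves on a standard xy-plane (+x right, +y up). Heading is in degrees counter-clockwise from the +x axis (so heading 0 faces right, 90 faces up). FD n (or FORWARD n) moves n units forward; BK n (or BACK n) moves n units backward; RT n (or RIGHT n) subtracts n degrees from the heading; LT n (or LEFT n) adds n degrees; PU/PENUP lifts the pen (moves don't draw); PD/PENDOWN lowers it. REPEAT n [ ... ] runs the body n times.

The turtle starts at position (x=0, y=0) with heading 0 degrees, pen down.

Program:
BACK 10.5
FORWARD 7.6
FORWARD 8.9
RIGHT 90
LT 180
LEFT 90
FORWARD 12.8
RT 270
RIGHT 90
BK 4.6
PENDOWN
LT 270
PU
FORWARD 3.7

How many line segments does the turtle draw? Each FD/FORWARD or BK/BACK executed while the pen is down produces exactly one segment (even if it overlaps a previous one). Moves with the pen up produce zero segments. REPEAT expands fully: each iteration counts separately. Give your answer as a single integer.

Executing turtle program step by step:
Start: pos=(0,0), heading=0, pen down
BK 10.5: (0,0) -> (-10.5,0) [heading=0, draw]
FD 7.6: (-10.5,0) -> (-2.9,0) [heading=0, draw]
FD 8.9: (-2.9,0) -> (6,0) [heading=0, draw]
RT 90: heading 0 -> 270
LT 180: heading 270 -> 90
LT 90: heading 90 -> 180
FD 12.8: (6,0) -> (-6.8,0) [heading=180, draw]
RT 270: heading 180 -> 270
RT 90: heading 270 -> 180
BK 4.6: (-6.8,0) -> (-2.2,0) [heading=180, draw]
PD: pen down
LT 270: heading 180 -> 90
PU: pen up
FD 3.7: (-2.2,0) -> (-2.2,3.7) [heading=90, move]
Final: pos=(-2.2,3.7), heading=90, 5 segment(s) drawn
Segments drawn: 5

Answer: 5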